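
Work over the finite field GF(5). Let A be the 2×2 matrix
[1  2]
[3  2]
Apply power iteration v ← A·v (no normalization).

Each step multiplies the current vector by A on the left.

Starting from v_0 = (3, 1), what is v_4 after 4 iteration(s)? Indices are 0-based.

v_0 = (3, 1).
v_1 = A·v_0 = (0, 1).
v_2 = A·v_1 = (2, 2).
v_3 = A·v_2 = (1, 0).
v_4 = A·v_3 = (1, 3).

v_4 = (1, 3)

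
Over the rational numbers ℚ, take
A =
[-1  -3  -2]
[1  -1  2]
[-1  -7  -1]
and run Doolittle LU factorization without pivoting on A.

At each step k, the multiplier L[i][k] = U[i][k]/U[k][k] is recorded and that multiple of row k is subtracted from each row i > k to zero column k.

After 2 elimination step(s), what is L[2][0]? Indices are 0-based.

k=0: U[0][0]=-1
  eliminate (1,0): mult=-1, new row 1: (0, -4, 0); set L[1][0]=-1
  eliminate (2,0): mult=1, new row 2: (0, -4, 1); set L[2][0]=1
k=1: U[1][1]=-4
  eliminate (2,1): mult=1, new row 2: (0, 0, 1); set L[2][1]=1

L[2][0] = 1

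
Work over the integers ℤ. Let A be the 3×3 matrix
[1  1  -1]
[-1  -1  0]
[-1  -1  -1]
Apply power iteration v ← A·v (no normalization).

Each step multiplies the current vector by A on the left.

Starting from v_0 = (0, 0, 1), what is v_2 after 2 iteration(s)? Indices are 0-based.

v_2 = (0, 1, 2)

v_0 = (0, 0, 1).
v_1 = A·v_0 = (-1, 0, -1).
v_2 = A·v_1 = (0, 1, 2).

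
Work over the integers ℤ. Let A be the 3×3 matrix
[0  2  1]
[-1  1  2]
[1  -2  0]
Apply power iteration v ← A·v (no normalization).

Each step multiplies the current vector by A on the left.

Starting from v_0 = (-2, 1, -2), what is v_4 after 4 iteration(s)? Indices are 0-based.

v_0 = (-2, 1, -2).
v_1 = A·v_0 = (0, -1, -4).
v_2 = A·v_1 = (-6, -9, 2).
v_3 = A·v_2 = (-16, 1, 12).
v_4 = A·v_3 = (14, 41, -18).

v_4 = (14, 41, -18)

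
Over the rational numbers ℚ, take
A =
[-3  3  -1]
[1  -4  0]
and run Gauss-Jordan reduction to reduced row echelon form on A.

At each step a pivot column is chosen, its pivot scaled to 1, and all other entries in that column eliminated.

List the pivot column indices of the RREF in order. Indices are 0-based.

pivot columns: 0, 1

[1] R0 /= -3  ⇒  (1, -1, 1/3)
     R1 -= 1·R0  ⇒  (0, -3, -1/3)
[2] R1 /= -3  ⇒  (0, 1, 1/9)
     R0 -= -1·R1  ⇒  (1, 0, 4/9)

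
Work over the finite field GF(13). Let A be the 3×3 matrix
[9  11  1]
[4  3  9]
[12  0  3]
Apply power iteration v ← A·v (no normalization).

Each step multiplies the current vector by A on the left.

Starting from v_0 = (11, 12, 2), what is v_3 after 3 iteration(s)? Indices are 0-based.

v_3 = (11, 3, 12)

v_0 = (11, 12, 2).
v_1 = A·v_0 = (12, 7, 8).
v_2 = A·v_1 = (11, 11, 12).
v_3 = A·v_2 = (11, 3, 12).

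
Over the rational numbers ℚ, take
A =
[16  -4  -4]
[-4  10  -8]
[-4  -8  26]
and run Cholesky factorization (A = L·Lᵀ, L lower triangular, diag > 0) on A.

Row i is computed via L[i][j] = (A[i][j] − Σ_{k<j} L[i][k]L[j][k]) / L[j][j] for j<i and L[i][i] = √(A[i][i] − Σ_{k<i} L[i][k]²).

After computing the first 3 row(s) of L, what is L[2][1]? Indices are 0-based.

L[2][1] = -3

Step 1: L[0][0] = √(16) = 4.
  L[1][0] = (-4) / L[0][0] = -1.
Step 2: L[1][1] = √(9) = 3.
  L[2][0] = (-4) / L[0][0] = -1.
  L[2][1] = (-9) / L[1][1] = -3.
Step 3: L[2][2] = √(16) = 4.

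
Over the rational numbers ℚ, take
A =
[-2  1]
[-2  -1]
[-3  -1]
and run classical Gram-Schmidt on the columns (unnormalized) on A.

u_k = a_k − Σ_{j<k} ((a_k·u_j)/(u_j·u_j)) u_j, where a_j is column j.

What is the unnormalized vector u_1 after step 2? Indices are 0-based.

Step 1: u_0 = a_0 = (-2, -2, -3).
Step 2: u_1 = a_1 − (3/17)·u_0 = (23/17, -11/17, -8/17).

u_1 = (23/17, -11/17, -8/17)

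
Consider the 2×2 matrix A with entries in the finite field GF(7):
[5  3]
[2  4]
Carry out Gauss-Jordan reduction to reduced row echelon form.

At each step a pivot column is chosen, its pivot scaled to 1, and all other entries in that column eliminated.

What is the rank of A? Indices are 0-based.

pivot(0,0)=5: scale R0 → (1, 2)
  clear (1,0): R1 −= (2)R0 → (0, 0)
col 1: no nonzero at/below row 1; advance.

rank = 1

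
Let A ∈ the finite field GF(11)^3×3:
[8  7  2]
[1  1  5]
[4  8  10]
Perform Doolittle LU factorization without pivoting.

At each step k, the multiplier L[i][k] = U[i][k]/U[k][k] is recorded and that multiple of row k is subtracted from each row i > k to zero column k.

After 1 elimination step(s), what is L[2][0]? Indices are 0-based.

k=0: U[0][0]=8
  eliminate (1,0): mult=7, new row 1: (0, 7, 2); set L[1][0]=7
  eliminate (2,0): mult=6, new row 2: (0, 10, 9); set L[2][0]=6

L[2][0] = 6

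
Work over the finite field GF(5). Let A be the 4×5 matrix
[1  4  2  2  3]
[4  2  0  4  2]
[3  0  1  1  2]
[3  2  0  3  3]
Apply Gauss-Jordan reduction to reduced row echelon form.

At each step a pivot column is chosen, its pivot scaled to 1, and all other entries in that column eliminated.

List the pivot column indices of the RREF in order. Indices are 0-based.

[1] R0 /= 1  ⇒  (1, 4, 2, 2, 3)
     R1 -= 4·R0  ⇒  (0, 1, 2, 1, 0)
     R2 -= 3·R0  ⇒  (0, 3, 0, 0, 3)
     R3 -= 3·R0  ⇒  (0, 0, 4, 2, 4)
[2] R1 /= 1  ⇒  (0, 1, 2, 1, 0)
     R0 -= 4·R1  ⇒  (1, 0, 4, 3, 3)
     R2 -= 3·R1  ⇒  (0, 0, 4, 2, 3)
[3] R2 /= 4  ⇒  (0, 0, 1, 3, 2)
     R0 -= 4·R2  ⇒  (1, 0, 0, 1, 0)
     R1 -= 2·R2  ⇒  (0, 1, 0, 0, 1)
     R3 -= 4·R2  ⇒  (0, 0, 0, 0, 1)
column 3 empty below row 3
[4] R3 /= 1  ⇒  (0, 0, 0, 0, 1)
     R1 -= 1·R3  ⇒  (0, 1, 0, 0, 0)
     R2 -= 2·R3  ⇒  (0, 0, 1, 3, 0)

pivot columns: 0, 1, 2, 4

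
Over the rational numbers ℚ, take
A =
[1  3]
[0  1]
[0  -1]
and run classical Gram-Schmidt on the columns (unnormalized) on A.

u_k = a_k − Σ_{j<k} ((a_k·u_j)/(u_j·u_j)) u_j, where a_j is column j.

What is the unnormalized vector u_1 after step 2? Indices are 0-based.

Step 1: u_0 = a_0 = (1, 0, 0).
Step 2: u_1 = a_1 − (3)·u_0 = (0, 1, -1).

u_1 = (0, 1, -1)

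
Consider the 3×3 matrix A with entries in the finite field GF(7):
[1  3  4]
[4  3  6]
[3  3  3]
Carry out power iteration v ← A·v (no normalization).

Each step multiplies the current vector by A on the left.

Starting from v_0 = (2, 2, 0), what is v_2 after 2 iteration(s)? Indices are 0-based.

v_2 = (0, 6, 4)

v_0 = (2, 2, 0).
v_1 = A·v_0 = (1, 0, 5).
v_2 = A·v_1 = (0, 6, 4).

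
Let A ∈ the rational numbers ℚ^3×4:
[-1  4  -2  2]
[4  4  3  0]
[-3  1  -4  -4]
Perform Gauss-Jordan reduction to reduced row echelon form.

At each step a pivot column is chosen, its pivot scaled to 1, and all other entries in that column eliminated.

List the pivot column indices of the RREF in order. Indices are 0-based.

pivot columns: 0, 1, 2

step 1: normalize row 0 (÷-1) = (1, -4, 2, -2)
  row 1: subtract 4×row0 = (0, 20, -5, 8)
  row 2: subtract -3×row0 = (0, -11, 2, -10)
step 2: normalize row 1 (÷20) = (0, 1, -1/4, 2/5)
  row 0: subtract -4×row1 = (1, 0, 1, -2/5)
  row 2: subtract -11×row1 = (0, 0, -3/4, -28/5)
step 3: normalize row 2 (÷-3/4) = (0, 0, 1, 112/15)
  row 0: subtract 1×row2 = (1, 0, 0, -118/15)
  row 1: subtract -1/4×row2 = (0, 1, 0, 34/15)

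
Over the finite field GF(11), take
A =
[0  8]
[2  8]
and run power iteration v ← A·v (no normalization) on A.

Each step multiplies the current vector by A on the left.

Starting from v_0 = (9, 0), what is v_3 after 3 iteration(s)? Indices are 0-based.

v_3 = (8, 10)

v_0 = (9, 0).
v_1 = A·v_0 = (0, 7).
v_2 = A·v_1 = (1, 1).
v_3 = A·v_2 = (8, 10).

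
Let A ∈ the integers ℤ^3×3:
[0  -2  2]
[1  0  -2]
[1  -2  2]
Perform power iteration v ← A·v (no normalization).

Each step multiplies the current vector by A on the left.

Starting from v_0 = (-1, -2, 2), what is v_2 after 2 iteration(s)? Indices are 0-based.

v_0 = (-1, -2, 2).
v_1 = A·v_0 = (8, -5, 7).
v_2 = A·v_1 = (24, -6, 32).

v_2 = (24, -6, 32)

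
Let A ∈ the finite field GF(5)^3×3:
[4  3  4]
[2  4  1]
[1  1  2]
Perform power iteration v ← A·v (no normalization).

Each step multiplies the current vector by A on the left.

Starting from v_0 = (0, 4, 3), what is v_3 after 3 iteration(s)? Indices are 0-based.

v_3 = (1, 0, 3)

v_0 = (0, 4, 3).
v_1 = A·v_0 = (4, 4, 0).
v_2 = A·v_1 = (3, 4, 3).
v_3 = A·v_2 = (1, 0, 3).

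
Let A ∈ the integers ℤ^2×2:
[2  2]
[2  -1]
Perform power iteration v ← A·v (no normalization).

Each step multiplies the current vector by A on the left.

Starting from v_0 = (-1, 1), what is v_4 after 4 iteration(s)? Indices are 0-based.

v_4 = (-42, 3)

v_0 = (-1, 1).
v_1 = A·v_0 = (0, -3).
v_2 = A·v_1 = (-6, 3).
v_3 = A·v_2 = (-6, -15).
v_4 = A·v_3 = (-42, 3).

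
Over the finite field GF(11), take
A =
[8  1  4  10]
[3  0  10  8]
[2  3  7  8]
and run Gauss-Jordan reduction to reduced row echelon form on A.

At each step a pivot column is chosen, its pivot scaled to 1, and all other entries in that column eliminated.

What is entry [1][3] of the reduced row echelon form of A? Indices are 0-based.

step 1: normalize row 0 (÷8) = (1, 7, 6, 4)
  row 1: subtract 3×row0 = (0, 1, 3, 7)
  row 2: subtract 2×row0 = (0, 0, 6, 0)
step 2: normalize row 1 (÷1) = (0, 1, 3, 7)
  row 0: subtract 7×row1 = (1, 0, 7, 10)
step 3: normalize row 2 (÷6) = (0, 0, 1, 0)
  row 0: subtract 7×row2 = (1, 0, 0, 10)
  row 1: subtract 3×row2 = (0, 1, 0, 7)

M[1][3] = 7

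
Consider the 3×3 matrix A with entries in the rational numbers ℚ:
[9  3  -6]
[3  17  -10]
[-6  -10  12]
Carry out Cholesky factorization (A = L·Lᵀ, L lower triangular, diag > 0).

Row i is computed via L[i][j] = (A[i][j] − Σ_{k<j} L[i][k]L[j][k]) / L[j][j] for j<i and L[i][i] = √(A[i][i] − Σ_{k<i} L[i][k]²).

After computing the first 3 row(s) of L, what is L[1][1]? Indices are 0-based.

L[1][1] = 4

Step 1: L[0][0] = √(9) = 3.
  L[1][0] = (3) / L[0][0] = 1.
Step 2: L[1][1] = √(16) = 4.
  L[2][0] = (-6) / L[0][0] = -2.
  L[2][1] = (-8) / L[1][1] = -2.
Step 3: L[2][2] = √(4) = 2.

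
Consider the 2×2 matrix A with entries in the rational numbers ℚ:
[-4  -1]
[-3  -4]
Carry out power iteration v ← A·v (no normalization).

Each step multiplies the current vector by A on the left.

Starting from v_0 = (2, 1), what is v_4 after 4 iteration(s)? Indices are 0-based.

v_0 = (2, 1).
v_1 = A·v_0 = (-9, -10).
v_2 = A·v_1 = (46, 67).
v_3 = A·v_2 = (-251, -406).
v_4 = A·v_3 = (1410, 2377).

v_4 = (1410, 2377)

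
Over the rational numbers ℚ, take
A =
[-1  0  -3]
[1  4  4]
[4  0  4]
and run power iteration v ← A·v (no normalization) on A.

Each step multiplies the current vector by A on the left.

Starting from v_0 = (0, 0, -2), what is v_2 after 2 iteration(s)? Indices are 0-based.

v_0 = (0, 0, -2).
v_1 = A·v_0 = (6, -8, -8).
v_2 = A·v_1 = (18, -58, -8).

v_2 = (18, -58, -8)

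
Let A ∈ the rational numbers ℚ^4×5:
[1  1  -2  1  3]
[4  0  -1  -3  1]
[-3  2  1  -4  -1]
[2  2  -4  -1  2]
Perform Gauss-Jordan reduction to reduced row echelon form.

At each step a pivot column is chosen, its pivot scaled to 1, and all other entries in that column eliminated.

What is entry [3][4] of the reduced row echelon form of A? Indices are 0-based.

M[3][4] = 4/3

step 1: normalize row 0 (÷1) = (1, 1, -2, 1, 3)
  row 1: subtract 4×row0 = (0, -4, 7, -7, -11)
  row 2: subtract -3×row0 = (0, 5, -5, -1, 8)
  row 3: subtract 2×row0 = (0, 0, 0, -3, -4)
step 2: normalize row 1 (÷-4) = (0, 1, -7/4, 7/4, 11/4)
  row 0: subtract 1×row1 = (1, 0, -1/4, -3/4, 1/4)
  row 2: subtract 5×row1 = (0, 0, 15/4, -39/4, -23/4)
step 3: normalize row 2 (÷15/4) = (0, 0, 1, -13/5, -23/15)
  row 0: subtract -1/4×row2 = (1, 0, 0, -7/5, -2/15)
  row 1: subtract -7/4×row2 = (0, 1, 0, -14/5, 1/15)
step 4: normalize row 3 (÷-3) = (0, 0, 0, 1, 4/3)
  row 0: subtract -7/5×row3 = (1, 0, 0, 0, 26/15)
  row 1: subtract -14/5×row3 = (0, 1, 0, 0, 19/5)
  row 2: subtract -13/5×row3 = (0, 0, 1, 0, 29/15)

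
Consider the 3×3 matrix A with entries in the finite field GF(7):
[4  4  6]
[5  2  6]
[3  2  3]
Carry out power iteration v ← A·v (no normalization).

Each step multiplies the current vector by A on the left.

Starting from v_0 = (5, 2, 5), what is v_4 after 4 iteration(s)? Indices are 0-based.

v_0 = (5, 2, 5).
v_1 = A·v_0 = (2, 3, 6).
v_2 = A·v_1 = (0, 3, 2).
v_3 = A·v_2 = (3, 4, 5).
v_4 = A·v_3 = (2, 4, 4).

v_4 = (2, 4, 4)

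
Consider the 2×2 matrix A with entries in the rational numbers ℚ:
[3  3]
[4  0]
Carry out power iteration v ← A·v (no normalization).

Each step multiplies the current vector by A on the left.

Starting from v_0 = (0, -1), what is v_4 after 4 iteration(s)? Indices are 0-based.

v_4 = (-297, -252)

v_0 = (0, -1).
v_1 = A·v_0 = (-3, 0).
v_2 = A·v_1 = (-9, -12).
v_3 = A·v_2 = (-63, -36).
v_4 = A·v_3 = (-297, -252).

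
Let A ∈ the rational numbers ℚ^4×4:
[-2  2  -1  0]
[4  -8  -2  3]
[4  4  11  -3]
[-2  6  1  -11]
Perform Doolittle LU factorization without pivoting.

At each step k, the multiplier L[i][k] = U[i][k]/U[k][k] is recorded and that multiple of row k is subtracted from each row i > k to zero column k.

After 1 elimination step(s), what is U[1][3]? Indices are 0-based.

Step 1: pivot at (0,0) is -2.
  row1 ← row1 − (-2)·row0  ⇒  L[1][0]=-2, U row1=(0, -4, -4, 3)
  row2 ← row2 − (-2)·row0  ⇒  L[2][0]=-2, U row2=(0, 8, 9, -3)
  row3 ← row3 − (1)·row0  ⇒  L[3][0]=1, U row3=(0, 4, 2, -11)

U[1][3] = 3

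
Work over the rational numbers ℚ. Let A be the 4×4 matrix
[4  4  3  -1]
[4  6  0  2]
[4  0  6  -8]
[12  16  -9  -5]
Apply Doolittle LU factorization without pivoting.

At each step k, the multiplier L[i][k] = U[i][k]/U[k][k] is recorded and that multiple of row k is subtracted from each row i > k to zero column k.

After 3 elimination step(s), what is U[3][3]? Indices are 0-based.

U[3][3] = -4

k=0: U[0][0]=4
  eliminate (1,0): mult=1, new row 1: (0, 2, -3, 3); set L[1][0]=1
  eliminate (2,0): mult=1, new row 2: (0, -4, 3, -7); set L[2][0]=1
  eliminate (3,0): mult=3, new row 3: (0, 4, -18, -2); set L[3][0]=3
k=1: U[1][1]=2
  eliminate (2,1): mult=-2, new row 2: (0, 0, -3, -1); set L[2][1]=-2
  eliminate (3,1): mult=2, new row 3: (0, 0, -12, -8); set L[3][1]=2
k=2: U[2][2]=-3
  eliminate (3,2): mult=4, new row 3: (0, 0, 0, -4); set L[3][2]=4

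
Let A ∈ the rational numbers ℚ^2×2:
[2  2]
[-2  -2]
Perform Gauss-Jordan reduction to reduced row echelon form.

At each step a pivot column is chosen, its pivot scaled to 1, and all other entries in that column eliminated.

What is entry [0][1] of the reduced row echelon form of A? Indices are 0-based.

M[0][1] = 1

[1] R0 /= 2  ⇒  (1, 1)
     R1 -= -2·R0  ⇒  (0, 0)
column 1 empty below row 1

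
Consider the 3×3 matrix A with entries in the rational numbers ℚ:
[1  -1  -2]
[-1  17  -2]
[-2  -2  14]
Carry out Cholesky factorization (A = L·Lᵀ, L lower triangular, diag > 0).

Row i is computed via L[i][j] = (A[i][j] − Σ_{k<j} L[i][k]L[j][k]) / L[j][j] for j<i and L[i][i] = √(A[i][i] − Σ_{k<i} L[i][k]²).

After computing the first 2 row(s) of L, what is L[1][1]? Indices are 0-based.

Step 1: L[0][0] = √(1) = 1.
  L[1][0] = (-1) / L[0][0] = -1.
Step 2: L[1][1] = √(16) = 4.

L[1][1] = 4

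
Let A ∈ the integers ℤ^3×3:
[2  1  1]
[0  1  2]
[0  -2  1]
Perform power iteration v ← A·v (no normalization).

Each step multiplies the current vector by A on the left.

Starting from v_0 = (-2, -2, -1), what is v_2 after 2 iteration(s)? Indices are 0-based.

v_2 = (-15, 2, 11)

v_0 = (-2, -2, -1).
v_1 = A·v_0 = (-7, -4, 3).
v_2 = A·v_1 = (-15, 2, 11).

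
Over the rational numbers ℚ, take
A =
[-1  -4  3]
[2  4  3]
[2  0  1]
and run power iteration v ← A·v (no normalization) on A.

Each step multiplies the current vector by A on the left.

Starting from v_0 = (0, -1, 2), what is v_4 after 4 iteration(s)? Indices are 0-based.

v_0 = (0, -1, 2).
v_1 = A·v_0 = (10, 2, 2).
v_2 = A·v_1 = (-12, 34, 22).
v_3 = A·v_2 = (-58, 178, -2).
v_4 = A·v_3 = (-660, 590, -118).

v_4 = (-660, 590, -118)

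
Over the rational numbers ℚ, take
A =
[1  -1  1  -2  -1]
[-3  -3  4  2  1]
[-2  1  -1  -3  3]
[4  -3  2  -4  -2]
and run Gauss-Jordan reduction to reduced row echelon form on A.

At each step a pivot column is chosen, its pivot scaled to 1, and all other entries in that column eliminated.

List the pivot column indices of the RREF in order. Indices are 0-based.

pivot columns: 0, 1, 2, 3

pivot(0,0)=1: scale R0 → (1, -1, 1, -2, -1)
  clear (1,0): R1 −= (-3)R0 → (0, -6, 7, -4, -2)
  clear (2,0): R2 −= (-2)R0 → (0, -1, 1, -7, 1)
  clear (3,0): R3 −= (4)R0 → (0, 1, -2, 4, 2)
pivot(1,1)=-6: scale R1 → (0, 1, -7/6, 2/3, 1/3)
  clear (0,1): R0 −= (-1)R1 → (1, 0, -1/6, -4/3, -2/3)
  clear (2,1): R2 −= (-1)R1 → (0, 0, -1/6, -19/3, 4/3)
  clear (3,1): R3 −= (1)R1 → (0, 0, -5/6, 10/3, 5/3)
pivot(2,2)=-1/6: scale R2 → (0, 0, 1, 38, -8)
  clear (0,2): R0 −= (-1/6)R2 → (1, 0, 0, 5, -2)
  clear (1,2): R1 −= (-7/6)R2 → (0, 1, 0, 45, -9)
  clear (3,2): R3 −= (-5/6)R2 → (0, 0, 0, 35, -5)
pivot(3,3)=35: scale R3 → (0, 0, 0, 1, -1/7)
  clear (0,3): R0 −= (5)R3 → (1, 0, 0, 0, -9/7)
  clear (1,3): R1 −= (45)R3 → (0, 1, 0, 0, -18/7)
  clear (2,3): R2 −= (38)R3 → (0, 0, 1, 0, -18/7)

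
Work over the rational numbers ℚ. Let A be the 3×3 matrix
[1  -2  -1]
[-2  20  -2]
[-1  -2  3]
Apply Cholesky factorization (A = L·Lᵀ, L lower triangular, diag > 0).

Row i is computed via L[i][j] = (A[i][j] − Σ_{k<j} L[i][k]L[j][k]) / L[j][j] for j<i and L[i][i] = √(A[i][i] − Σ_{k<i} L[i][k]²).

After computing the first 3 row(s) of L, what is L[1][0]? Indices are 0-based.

L[1][0] = -2

Step 1: L[0][0] = √(1) = 1.
  L[1][0] = (-2) / L[0][0] = -2.
Step 2: L[1][1] = √(16) = 4.
  L[2][0] = (-1) / L[0][0] = -1.
  L[2][1] = (-4) / L[1][1] = -1.
Step 3: L[2][2] = √(1) = 1.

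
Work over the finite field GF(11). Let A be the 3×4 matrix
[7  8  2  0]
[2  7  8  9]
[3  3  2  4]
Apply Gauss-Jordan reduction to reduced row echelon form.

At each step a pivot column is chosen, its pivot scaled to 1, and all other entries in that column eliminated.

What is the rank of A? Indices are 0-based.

rank = 3

[1] R0 /= 7  ⇒  (1, 9, 5, 0)
     R1 -= 2·R0  ⇒  (0, 0, 9, 9)
     R2 -= 3·R0  ⇒  (0, 9, 9, 4)
[2] R1 <-> R2
[2] R1 /= 9  ⇒  (0, 1, 1, 9)
     R0 -= 9·R1  ⇒  (1, 0, 7, 7)
[3] R2 /= 9  ⇒  (0, 0, 1, 1)
     R0 -= 7·R2  ⇒  (1, 0, 0, 0)
     R1 -= 1·R2  ⇒  (0, 1, 0, 8)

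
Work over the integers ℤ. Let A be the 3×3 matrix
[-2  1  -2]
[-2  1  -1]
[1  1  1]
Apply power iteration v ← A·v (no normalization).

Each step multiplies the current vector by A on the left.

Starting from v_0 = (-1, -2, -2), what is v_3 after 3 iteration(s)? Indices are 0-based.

v_3 = (-11, -10, 4)

v_0 = (-1, -2, -2).
v_1 = A·v_0 = (4, 2, -5).
v_2 = A·v_1 = (4, -1, 1).
v_3 = A·v_2 = (-11, -10, 4).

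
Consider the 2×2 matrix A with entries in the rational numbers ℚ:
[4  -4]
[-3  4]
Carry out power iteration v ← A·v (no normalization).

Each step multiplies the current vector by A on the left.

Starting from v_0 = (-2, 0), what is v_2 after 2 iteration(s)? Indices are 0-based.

v_2 = (-56, 48)

v_0 = (-2, 0).
v_1 = A·v_0 = (-8, 6).
v_2 = A·v_1 = (-56, 48).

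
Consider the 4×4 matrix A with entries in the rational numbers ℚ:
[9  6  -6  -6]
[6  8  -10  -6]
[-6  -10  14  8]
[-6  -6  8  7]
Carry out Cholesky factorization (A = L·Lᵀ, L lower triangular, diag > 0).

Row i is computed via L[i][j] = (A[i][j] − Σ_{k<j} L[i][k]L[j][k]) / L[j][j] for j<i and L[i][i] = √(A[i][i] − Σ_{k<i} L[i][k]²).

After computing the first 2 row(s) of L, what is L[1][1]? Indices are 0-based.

L[1][1] = 2

Step 1: L[0][0] = √(9) = 3.
  L[1][0] = (6) / L[0][0] = 2.
Step 2: L[1][1] = √(4) = 2.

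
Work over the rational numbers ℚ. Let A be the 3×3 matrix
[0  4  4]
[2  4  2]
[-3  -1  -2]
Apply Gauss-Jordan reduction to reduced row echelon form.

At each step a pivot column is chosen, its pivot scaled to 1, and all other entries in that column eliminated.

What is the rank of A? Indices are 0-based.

rank = 3

[1] R0 <-> R1
[1] R0 /= 2  ⇒  (1, 2, 1)
     R2 -= -3·R0  ⇒  (0, 5, 1)
[2] R1 /= 4  ⇒  (0, 1, 1)
     R0 -= 2·R1  ⇒  (1, 0, -1)
     R2 -= 5·R1  ⇒  (0, 0, -4)
[3] R2 /= -4  ⇒  (0, 0, 1)
     R0 -= -1·R2  ⇒  (1, 0, 0)
     R1 -= 1·R2  ⇒  (0, 1, 0)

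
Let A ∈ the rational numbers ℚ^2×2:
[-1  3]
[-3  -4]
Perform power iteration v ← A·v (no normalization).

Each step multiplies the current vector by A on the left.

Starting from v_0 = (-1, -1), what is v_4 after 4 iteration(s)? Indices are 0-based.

v_4 = (146, 191)

v_0 = (-1, -1).
v_1 = A·v_0 = (-2, 7).
v_2 = A·v_1 = (23, -22).
v_3 = A·v_2 = (-89, 19).
v_4 = A·v_3 = (146, 191).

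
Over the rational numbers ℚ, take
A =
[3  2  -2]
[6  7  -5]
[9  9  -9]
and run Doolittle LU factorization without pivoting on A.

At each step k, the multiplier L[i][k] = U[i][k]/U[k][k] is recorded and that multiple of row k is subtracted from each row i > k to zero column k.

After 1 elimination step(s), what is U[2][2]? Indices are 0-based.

Step 1: pivot at (0,0) is 3.
  row1 ← row1 − (2)·row0  ⇒  L[1][0]=2, U row1=(0, 3, -1)
  row2 ← row2 − (3)·row0  ⇒  L[2][0]=3, U row2=(0, 3, -3)

U[2][2] = -3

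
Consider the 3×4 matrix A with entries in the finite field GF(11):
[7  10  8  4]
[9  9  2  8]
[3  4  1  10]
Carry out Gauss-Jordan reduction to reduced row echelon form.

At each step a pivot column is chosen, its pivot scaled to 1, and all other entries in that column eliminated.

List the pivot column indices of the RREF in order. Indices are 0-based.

pivot columns: 0, 1, 2

[1] R0 /= 7  ⇒  (1, 3, 9, 10)
     R1 -= 9·R0  ⇒  (0, 4, 9, 6)
     R2 -= 3·R0  ⇒  (0, 6, 7, 2)
[2] R1 /= 4  ⇒  (0, 1, 5, 7)
     R0 -= 3·R1  ⇒  (1, 0, 5, 0)
     R2 -= 6·R1  ⇒  (0, 0, 10, 4)
[3] R2 /= 10  ⇒  (0, 0, 1, 7)
     R0 -= 5·R2  ⇒  (1, 0, 0, 9)
     R1 -= 5·R2  ⇒  (0, 1, 0, 5)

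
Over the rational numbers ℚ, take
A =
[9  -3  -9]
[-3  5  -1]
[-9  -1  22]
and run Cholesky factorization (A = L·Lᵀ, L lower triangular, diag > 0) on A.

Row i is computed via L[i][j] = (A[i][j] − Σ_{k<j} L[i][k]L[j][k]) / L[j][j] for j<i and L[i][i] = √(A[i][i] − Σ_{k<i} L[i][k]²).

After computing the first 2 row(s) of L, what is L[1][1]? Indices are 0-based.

Step 1: L[0][0] = √(9) = 3.
  L[1][0] = (-3) / L[0][0] = -1.
Step 2: L[1][1] = √(4) = 2.

L[1][1] = 2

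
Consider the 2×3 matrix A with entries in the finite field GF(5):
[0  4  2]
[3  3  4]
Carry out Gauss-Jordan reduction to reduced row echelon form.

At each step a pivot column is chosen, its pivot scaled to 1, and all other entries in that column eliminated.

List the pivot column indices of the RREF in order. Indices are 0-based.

pivot columns: 0, 1

pivot(0,0): swap R0↔R1
pivot(0,0)=3: scale R0 → (1, 1, 3)
pivot(1,1)=4: scale R1 → (0, 1, 3)
  clear (0,1): R0 −= (1)R1 → (1, 0, 0)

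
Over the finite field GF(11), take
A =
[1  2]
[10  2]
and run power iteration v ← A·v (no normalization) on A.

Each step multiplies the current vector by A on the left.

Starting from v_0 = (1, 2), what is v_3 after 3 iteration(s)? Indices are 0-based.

v_0 = (1, 2).
v_1 = A·v_0 = (5, 3).
v_2 = A·v_1 = (0, 1).
v_3 = A·v_2 = (2, 2).

v_3 = (2, 2)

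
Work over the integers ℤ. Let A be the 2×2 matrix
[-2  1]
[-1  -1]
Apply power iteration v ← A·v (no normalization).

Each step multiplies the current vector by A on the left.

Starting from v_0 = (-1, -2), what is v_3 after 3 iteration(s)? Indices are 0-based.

v_3 = (-9, 0)

v_0 = (-1, -2).
v_1 = A·v_0 = (0, 3).
v_2 = A·v_1 = (3, -3).
v_3 = A·v_2 = (-9, 0).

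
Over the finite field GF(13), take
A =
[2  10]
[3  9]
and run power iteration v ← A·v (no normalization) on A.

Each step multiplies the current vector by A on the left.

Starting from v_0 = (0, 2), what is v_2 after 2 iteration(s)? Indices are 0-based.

v_0 = (0, 2).
v_1 = A·v_0 = (7, 5).
v_2 = A·v_1 = (12, 1).

v_2 = (12, 1)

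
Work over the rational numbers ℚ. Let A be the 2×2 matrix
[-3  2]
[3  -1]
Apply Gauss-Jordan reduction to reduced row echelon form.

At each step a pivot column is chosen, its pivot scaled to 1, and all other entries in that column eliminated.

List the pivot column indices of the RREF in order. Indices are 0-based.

step 1: normalize row 0 (÷-3) = (1, -2/3)
  row 1: subtract 3×row0 = (0, 1)
step 2: normalize row 1 (÷1) = (0, 1)
  row 0: subtract -2/3×row1 = (1, 0)

pivot columns: 0, 1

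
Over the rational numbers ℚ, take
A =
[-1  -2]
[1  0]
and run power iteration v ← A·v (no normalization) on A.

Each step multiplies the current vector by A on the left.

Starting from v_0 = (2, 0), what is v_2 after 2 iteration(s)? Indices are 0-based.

v_2 = (-2, -2)

v_0 = (2, 0).
v_1 = A·v_0 = (-2, 2).
v_2 = A·v_1 = (-2, -2).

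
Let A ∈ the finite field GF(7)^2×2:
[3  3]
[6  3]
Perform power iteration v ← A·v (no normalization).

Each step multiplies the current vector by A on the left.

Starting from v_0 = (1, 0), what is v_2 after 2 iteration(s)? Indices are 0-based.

v_0 = (1, 0).
v_1 = A·v_0 = (3, 6).
v_2 = A·v_1 = (6, 1).

v_2 = (6, 1)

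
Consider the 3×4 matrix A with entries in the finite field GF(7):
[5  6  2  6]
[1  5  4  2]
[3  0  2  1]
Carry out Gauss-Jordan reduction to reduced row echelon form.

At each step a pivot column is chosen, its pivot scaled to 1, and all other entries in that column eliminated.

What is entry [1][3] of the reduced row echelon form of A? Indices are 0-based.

M[1][3] = 5

step 1: normalize row 0 (÷5) = (1, 4, 6, 4)
  row 1: subtract 1×row0 = (0, 1, 5, 5)
  row 2: subtract 3×row0 = (0, 2, 5, 3)
step 2: normalize row 1 (÷1) = (0, 1, 5, 5)
  row 0: subtract 4×row1 = (1, 0, 0, 5)
  row 2: subtract 2×row1 = (0, 0, 2, 0)
step 3: normalize row 2 (÷2) = (0, 0, 1, 0)
  row 1: subtract 5×row2 = (0, 1, 0, 5)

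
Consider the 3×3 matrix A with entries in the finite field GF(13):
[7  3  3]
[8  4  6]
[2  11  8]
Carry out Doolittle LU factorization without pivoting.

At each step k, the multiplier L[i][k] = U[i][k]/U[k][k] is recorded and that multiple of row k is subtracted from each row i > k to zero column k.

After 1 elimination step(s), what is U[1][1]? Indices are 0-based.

[col 0] pivot 7
  R1 -= 3*R0 → (0, 8, 10)  (L[1][0] := 3)
  R2 -= 4*R0 → (0, 12, 9)  (L[2][0] := 4)

U[1][1] = 8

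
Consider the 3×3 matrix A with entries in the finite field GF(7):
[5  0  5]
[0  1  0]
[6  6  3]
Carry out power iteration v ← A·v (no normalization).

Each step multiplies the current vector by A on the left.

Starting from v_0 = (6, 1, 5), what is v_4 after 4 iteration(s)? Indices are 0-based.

v_0 = (6, 1, 5).
v_1 = A·v_0 = (6, 1, 1).
v_2 = A·v_1 = (0, 1, 3).
v_3 = A·v_2 = (1, 1, 1).
v_4 = A·v_3 = (3, 1, 1).

v_4 = (3, 1, 1)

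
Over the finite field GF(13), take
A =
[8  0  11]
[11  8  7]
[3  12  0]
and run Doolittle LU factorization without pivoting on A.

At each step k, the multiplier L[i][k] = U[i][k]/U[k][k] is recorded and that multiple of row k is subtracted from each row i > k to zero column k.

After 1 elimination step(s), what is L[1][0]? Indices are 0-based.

L[1][0] = 3

Step 1: pivot at (0,0) is 8.
  row1 ← row1 − (3)·row0  ⇒  L[1][0]=3, U row1=(0, 8, 0)
  row2 ← row2 − (2)·row0  ⇒  L[2][0]=2, U row2=(0, 12, 4)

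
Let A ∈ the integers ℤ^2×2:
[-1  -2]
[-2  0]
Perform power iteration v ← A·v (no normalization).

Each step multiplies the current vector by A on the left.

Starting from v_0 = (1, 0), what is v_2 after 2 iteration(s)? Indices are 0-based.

v_2 = (5, 2)

v_0 = (1, 0).
v_1 = A·v_0 = (-1, -2).
v_2 = A·v_1 = (5, 2).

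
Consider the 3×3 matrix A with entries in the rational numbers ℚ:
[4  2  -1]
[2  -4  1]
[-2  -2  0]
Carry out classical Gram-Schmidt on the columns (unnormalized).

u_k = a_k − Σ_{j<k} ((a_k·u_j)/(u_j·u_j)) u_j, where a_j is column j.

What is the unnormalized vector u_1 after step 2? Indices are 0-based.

u_1 = (4/3, -13/3, -5/3)

Step 1: u_0 = a_0 = (4, 2, -2).
Step 2: u_1 = a_1 − (1/6)·u_0 = (4/3, -13/3, -5/3).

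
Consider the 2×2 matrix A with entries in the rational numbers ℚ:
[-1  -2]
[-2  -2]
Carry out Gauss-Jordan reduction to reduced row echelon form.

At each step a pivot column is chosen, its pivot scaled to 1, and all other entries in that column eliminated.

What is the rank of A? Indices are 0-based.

step 1: normalize row 0 (÷-1) = (1, 2)
  row 1: subtract -2×row0 = (0, 2)
step 2: normalize row 1 (÷2) = (0, 1)
  row 0: subtract 2×row1 = (1, 0)

rank = 2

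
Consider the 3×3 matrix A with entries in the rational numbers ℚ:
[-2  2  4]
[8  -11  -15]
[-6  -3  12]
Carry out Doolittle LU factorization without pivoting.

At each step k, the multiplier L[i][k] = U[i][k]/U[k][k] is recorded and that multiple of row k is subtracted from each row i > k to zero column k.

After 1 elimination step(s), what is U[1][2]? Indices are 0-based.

k=0: U[0][0]=-2
  eliminate (1,0): mult=-4, new row 1: (0, -3, 1); set L[1][0]=-4
  eliminate (2,0): mult=3, new row 2: (0, -9, 0); set L[2][0]=3

U[1][2] = 1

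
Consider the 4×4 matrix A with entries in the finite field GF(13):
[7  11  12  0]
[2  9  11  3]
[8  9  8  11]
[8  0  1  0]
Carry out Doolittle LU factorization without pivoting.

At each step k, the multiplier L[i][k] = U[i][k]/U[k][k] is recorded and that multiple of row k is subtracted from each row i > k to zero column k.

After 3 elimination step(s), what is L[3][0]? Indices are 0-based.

L[3][0] = 3

Step 1: pivot at (0,0) is 7.
  row1 ← row1 − (4)·row0  ⇒  L[1][0]=4, U row1=(0, 4, 2, 3)
  row2 ← row2 − (3)·row0  ⇒  L[2][0]=3, U row2=(0, 2, 11, 11)
  row3 ← row3 − (3)·row0  ⇒  L[3][0]=3, U row3=(0, 6, 4, 0)
Step 2: pivot at (1,1) is 4.
  row2 ← row2 − (7)·row1  ⇒  L[2][1]=7, U row2=(0, 0, 10, 3)
  row3 ← row3 − (8)·row1  ⇒  L[3][1]=8, U row3=(0, 0, 1, 2)
Step 3: pivot at (2,2) is 10.
  row3 ← row3 − (4)·row2  ⇒  L[3][2]=4, U row3=(0, 0, 0, 3)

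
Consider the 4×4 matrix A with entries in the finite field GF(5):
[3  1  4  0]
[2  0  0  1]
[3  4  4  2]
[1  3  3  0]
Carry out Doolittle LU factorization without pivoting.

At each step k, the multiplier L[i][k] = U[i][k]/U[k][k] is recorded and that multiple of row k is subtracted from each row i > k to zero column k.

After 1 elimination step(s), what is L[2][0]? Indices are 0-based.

Step 1: pivot at (0,0) is 3.
  row1 ← row1 − (4)·row0  ⇒  L[1][0]=4, U row1=(0, 1, 4, 1)
  row2 ← row2 − (1)·row0  ⇒  L[2][0]=1, U row2=(0, 3, 0, 2)
  row3 ← row3 − (2)·row0  ⇒  L[3][0]=2, U row3=(0, 1, 0, 0)

L[2][0] = 1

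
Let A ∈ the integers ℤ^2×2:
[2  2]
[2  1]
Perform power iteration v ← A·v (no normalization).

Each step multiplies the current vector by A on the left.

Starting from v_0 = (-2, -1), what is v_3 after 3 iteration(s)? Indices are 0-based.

v_0 = (-2, -1).
v_1 = A·v_0 = (-6, -5).
v_2 = A·v_1 = (-22, -17).
v_3 = A·v_2 = (-78, -61).

v_3 = (-78, -61)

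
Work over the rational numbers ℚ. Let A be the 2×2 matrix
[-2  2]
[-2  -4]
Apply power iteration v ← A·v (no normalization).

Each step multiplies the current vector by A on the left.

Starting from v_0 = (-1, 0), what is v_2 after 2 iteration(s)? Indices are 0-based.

v_2 = (0, -12)

v_0 = (-1, 0).
v_1 = A·v_0 = (2, 2).
v_2 = A·v_1 = (0, -12).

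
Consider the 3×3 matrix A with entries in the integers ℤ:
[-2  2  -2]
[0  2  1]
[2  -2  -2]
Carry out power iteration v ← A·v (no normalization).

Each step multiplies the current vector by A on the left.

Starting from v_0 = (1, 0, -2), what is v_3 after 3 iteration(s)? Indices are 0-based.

v_0 = (1, 0, -2).
v_1 = A·v_0 = (2, -2, 6).
v_2 = A·v_1 = (-20, 2, -4).
v_3 = A·v_2 = (52, 0, -36).

v_3 = (52, 0, -36)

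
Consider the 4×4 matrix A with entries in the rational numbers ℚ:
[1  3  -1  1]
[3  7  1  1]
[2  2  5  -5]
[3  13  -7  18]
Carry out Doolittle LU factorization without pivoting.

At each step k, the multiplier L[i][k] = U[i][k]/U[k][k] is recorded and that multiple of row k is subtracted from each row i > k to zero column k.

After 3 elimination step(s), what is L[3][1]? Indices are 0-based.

[col 0] pivot 1
  R1 -= 3*R0 → (0, -2, 4, -2)  (L[1][0] := 3)
  R2 -= 2*R0 → (0, -4, 7, -7)  (L[2][0] := 2)
  R3 -= 3*R0 → (0, 4, -4, 15)  (L[3][0] := 3)
[col 1] pivot -2
  R2 -= 2*R1 → (0, 0, -1, -3)  (L[2][1] := 2)
  R3 -= -2*R1 → (0, 0, 4, 11)  (L[3][1] := -2)
[col 2] pivot -1
  R3 -= -4*R2 → (0, 0, 0, -1)  (L[3][2] := -4)

L[3][1] = -2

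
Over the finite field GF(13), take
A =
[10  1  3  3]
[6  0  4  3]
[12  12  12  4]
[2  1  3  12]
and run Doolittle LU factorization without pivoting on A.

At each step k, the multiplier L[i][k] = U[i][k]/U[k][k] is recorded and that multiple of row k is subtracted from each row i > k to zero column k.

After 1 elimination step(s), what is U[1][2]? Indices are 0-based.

k=0: U[0][0]=10
  eliminate (1,0): mult=11, new row 1: (0, 2, 10, 9); set L[1][0]=11
  eliminate (2,0): mult=9, new row 2: (0, 3, 11, 3); set L[2][0]=9
  eliminate (3,0): mult=8, new row 3: (0, 6, 5, 1); set L[3][0]=8

U[1][2] = 10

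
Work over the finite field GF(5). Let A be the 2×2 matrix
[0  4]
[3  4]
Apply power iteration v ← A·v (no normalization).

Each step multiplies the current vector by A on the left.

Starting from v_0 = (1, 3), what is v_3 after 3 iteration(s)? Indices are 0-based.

v_3 = (4, 4)

v_0 = (1, 3).
v_1 = A·v_0 = (2, 0).
v_2 = A·v_1 = (0, 1).
v_3 = A·v_2 = (4, 4).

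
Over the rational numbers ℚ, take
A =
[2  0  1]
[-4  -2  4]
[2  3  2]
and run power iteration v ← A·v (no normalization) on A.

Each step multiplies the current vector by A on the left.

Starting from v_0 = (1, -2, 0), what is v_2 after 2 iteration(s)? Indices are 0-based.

v_0 = (1, -2, 0).
v_1 = A·v_0 = (2, 0, -4).
v_2 = A·v_1 = (0, -24, -4).

v_2 = (0, -24, -4)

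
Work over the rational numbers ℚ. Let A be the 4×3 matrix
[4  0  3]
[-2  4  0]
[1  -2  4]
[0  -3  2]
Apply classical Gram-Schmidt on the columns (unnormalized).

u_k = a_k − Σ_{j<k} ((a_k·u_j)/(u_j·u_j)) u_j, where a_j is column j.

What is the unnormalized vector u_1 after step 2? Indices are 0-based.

u_1 = (40/21, 64/21, -32/21, -3)

Step 1: u_0 = a_0 = (4, -2, 1, 0).
Step 2: u_1 = a_1 − (-10/21)·u_0 = (40/21, 64/21, -32/21, -3).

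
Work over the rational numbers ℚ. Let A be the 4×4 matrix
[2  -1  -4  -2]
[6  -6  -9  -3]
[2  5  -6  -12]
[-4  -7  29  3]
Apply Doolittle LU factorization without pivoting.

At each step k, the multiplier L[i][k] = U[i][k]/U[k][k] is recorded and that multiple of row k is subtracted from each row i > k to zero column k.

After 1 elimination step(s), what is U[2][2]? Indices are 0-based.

U[2][2] = -2

[col 0] pivot 2
  R1 -= 3*R0 → (0, -3, 3, 3)  (L[1][0] := 3)
  R2 -= 1*R0 → (0, 6, -2, -10)  (L[2][0] := 1)
  R3 -= -2*R0 → (0, -9, 21, -1)  (L[3][0] := -2)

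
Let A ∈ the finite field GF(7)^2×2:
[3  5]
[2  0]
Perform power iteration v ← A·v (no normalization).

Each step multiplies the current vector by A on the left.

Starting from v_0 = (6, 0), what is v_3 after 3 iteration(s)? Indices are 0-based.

v_0 = (6, 0).
v_1 = A·v_0 = (4, 5).
v_2 = A·v_1 = (2, 1).
v_3 = A·v_2 = (4, 4).

v_3 = (4, 4)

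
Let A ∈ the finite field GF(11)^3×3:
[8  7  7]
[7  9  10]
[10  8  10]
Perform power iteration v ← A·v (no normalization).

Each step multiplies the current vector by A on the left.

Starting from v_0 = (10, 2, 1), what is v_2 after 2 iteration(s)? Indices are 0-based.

v_0 = (10, 2, 1).
v_1 = A·v_0 = (2, 10, 5).
v_2 = A·v_1 = (0, 0, 7).

v_2 = (0, 0, 7)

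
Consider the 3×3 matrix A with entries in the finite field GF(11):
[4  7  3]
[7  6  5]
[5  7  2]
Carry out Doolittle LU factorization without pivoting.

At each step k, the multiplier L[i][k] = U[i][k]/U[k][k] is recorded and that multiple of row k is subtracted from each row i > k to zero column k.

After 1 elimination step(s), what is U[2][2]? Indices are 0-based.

U[2][2] = 1

Step 1: pivot at (0,0) is 4.
  row1 ← row1 − (10)·row0  ⇒  L[1][0]=10, U row1=(0, 2, 8)
  row2 ← row2 − (4)·row0  ⇒  L[2][0]=4, U row2=(0, 1, 1)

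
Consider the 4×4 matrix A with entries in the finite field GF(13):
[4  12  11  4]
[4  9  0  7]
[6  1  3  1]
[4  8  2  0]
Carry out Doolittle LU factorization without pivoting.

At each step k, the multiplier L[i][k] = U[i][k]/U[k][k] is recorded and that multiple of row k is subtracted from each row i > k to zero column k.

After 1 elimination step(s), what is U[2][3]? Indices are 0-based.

Step 1: pivot at (0,0) is 4.
  row1 ← row1 − (1)·row0  ⇒  L[1][0]=1, U row1=(0, 10, 2, 3)
  row2 ← row2 − (8)·row0  ⇒  L[2][0]=8, U row2=(0, 9, 6, 8)
  row3 ← row3 − (1)·row0  ⇒  L[3][0]=1, U row3=(0, 9, 4, 9)

U[2][3] = 8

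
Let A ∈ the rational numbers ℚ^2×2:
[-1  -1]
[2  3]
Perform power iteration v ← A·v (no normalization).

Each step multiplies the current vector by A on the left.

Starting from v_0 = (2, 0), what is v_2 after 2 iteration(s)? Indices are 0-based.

v_0 = (2, 0).
v_1 = A·v_0 = (-2, 4).
v_2 = A·v_1 = (-2, 8).

v_2 = (-2, 8)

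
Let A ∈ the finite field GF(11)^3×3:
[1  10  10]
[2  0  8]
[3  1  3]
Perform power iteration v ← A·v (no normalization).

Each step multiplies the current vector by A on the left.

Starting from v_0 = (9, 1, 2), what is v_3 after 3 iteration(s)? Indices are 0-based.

v_0 = (9, 1, 2).
v_1 = A·v_0 = (6, 1, 1).
v_2 = A·v_1 = (4, 9, 0).
v_3 = A·v_2 = (6, 8, 10).

v_3 = (6, 8, 10)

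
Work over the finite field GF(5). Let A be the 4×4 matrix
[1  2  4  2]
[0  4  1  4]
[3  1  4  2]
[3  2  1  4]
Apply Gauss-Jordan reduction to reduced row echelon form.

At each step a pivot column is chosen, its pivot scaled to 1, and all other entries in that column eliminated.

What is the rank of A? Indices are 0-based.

pivot(0,0)=1: scale R0 → (1, 2, 4, 2)
  clear (2,0): R2 −= (3)R0 → (0, 0, 2, 1)
  clear (3,0): R3 −= (3)R0 → (0, 1, 4, 3)
pivot(1,1)=4: scale R1 → (0, 1, 4, 1)
  clear (0,1): R0 −= (2)R1 → (1, 0, 1, 0)
  clear (3,1): R3 −= (1)R1 → (0, 0, 0, 2)
pivot(2,2)=2: scale R2 → (0, 0, 1, 3)
  clear (0,2): R0 −= (1)R2 → (1, 0, 0, 2)
  clear (1,2): R1 −= (4)R2 → (0, 1, 0, 4)
pivot(3,3)=2: scale R3 → (0, 0, 0, 1)
  clear (0,3): R0 −= (2)R3 → (1, 0, 0, 0)
  clear (1,3): R1 −= (4)R3 → (0, 1, 0, 0)
  clear (2,3): R2 −= (3)R3 → (0, 0, 1, 0)

rank = 4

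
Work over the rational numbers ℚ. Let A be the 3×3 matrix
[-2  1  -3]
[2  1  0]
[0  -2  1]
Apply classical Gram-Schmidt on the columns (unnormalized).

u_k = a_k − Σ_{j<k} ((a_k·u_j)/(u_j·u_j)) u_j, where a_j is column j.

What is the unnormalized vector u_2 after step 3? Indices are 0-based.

Step 1: u_0 = a_0 = (-2, 2, 0).
Step 2: u_1 = a_1 − (0)·u_0 = (1, 1, -2).
Step 3: u_2 = a_2 − (3/4)·u_0 − (-5/6)·u_1 = (-2/3, -2/3, -2/3).

u_2 = (-2/3, -2/3, -2/3)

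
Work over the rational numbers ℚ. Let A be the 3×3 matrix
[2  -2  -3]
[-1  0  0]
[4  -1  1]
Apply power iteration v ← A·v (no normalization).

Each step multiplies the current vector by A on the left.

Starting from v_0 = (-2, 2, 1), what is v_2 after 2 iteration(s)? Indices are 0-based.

v_0 = (-2, 2, 1).
v_1 = A·v_0 = (-11, 2, -9).
v_2 = A·v_1 = (1, 11, -55).

v_2 = (1, 11, -55)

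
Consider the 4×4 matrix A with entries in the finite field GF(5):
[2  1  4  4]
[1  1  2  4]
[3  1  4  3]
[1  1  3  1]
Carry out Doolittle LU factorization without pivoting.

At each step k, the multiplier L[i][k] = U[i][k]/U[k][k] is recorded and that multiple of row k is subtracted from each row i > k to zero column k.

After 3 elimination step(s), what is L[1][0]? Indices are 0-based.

L[1][0] = 3

Step 1: pivot at (0,0) is 2.
  row1 ← row1 − (3)·row0  ⇒  L[1][0]=3, U row1=(0, 3, 0, 2)
  row2 ← row2 − (4)·row0  ⇒  L[2][0]=4, U row2=(0, 2, 3, 2)
  row3 ← row3 − (3)·row0  ⇒  L[3][0]=3, U row3=(0, 3, 1, 4)
Step 2: pivot at (1,1) is 3.
  row2 ← row2 − (4)·row1  ⇒  L[2][1]=4, U row2=(0, 0, 3, 4)
  row3 ← row3 − (1)·row1  ⇒  L[3][1]=1, U row3=(0, 0, 1, 2)
Step 3: pivot at (2,2) is 3.
  row3 ← row3 − (2)·row2  ⇒  L[3][2]=2, U row3=(0, 0, 0, 4)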